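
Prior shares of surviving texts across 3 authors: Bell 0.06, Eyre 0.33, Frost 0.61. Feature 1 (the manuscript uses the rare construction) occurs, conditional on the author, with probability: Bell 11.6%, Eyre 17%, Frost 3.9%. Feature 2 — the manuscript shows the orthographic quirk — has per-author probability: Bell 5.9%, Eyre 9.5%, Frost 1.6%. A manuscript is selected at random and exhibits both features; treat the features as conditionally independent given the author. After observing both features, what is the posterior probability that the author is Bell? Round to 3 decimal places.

0.067

Prior × likelihood for each hypothesis:
  Bell: 0.06 × 0.116 × 0.059 = 0.00041064
  Eyre: 0.33 × 0.17 × 0.095 = 0.0053295
  Frost: 0.61 × 0.039 × 0.016 = 0.00038064
Normalizing constant = 0.00612078.
P(Bell | evidence) = 0.00041064 / 0.00612078 ≈ 0.067.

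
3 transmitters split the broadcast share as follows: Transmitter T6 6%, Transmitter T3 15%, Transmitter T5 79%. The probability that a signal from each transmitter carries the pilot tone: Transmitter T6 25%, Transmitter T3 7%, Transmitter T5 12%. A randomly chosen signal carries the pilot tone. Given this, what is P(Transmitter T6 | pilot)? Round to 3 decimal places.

0.125

By Bayes' rule, posterior ∝ prior × likelihood:
  Transmitter T6: 0.06 × 0.25 = 0.015
  Transmitter T3: 0.15 × 0.07 = 0.0105
  Transmitter T5: 0.79 × 0.12 = 0.0948
Normalizing constant = 0.1203.
P(Transmitter T6 | evidence) = 0.015 / 0.1203 ≈ 0.125.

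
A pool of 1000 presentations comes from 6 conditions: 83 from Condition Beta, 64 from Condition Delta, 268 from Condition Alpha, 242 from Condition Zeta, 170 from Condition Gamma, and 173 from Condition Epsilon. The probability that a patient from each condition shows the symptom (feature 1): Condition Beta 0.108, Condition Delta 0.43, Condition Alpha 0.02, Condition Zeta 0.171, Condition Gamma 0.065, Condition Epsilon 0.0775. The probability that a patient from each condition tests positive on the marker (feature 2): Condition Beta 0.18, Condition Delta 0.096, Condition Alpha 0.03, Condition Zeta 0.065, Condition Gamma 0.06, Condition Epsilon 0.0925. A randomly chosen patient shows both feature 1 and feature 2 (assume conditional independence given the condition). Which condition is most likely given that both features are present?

Unnormalized posteriors (prior × likelihood):
  Condition Beta: 0.083 × 0.108 × 0.18 = 0.00161352
  Condition Delta: 0.064 × 0.43 × 0.096 = 0.00264192
  Condition Alpha: 0.268 × 0.02 × 0.03 = 0.0001608
  Condition Zeta: 0.242 × 0.171 × 0.065 = 0.00268983
  Condition Gamma: 0.17 × 0.065 × 0.06 = 0.000663
  Condition Epsilon: 0.173 × 0.0775 × 0.0925 = 0.00124019375
Sum = 0.00900926375.
Largest term belongs to Condition Zeta, so Condition Zeta is most probable.

Condition Zeta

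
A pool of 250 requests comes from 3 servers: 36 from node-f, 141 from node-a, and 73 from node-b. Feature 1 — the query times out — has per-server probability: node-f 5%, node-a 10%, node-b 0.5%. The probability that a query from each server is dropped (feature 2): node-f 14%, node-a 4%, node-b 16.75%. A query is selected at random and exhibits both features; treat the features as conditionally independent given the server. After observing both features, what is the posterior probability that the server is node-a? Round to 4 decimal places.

Compute prior × likelihood for every hypothesis:
  node-f: 0.144 × 0.05 × 0.14 = 0.001008
  node-a: 0.564 × 0.1 × 0.04 = 0.002256
  node-b: 0.292 × 0.005 × 0.1675 = 0.00024455
Sum = 0.00350855.
P(node-a | evidence) = 0.002256 / 0.00350855 ≈ 0.6430.

0.6430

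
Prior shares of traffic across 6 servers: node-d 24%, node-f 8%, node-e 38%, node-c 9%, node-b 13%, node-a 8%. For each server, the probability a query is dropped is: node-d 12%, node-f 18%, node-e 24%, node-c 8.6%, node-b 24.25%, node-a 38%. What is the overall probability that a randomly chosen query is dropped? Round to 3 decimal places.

0.204

Prior × likelihood for each hypothesis:
  node-d: 0.24 × 0.12 = 0.0288
  node-f: 0.08 × 0.18 = 0.0144
  node-e: 0.38 × 0.24 = 0.0912
  node-c: 0.09 × 0.086 = 0.00774
  node-b: 0.13 × 0.2425 = 0.031525
  node-a: 0.08 × 0.38 = 0.0304
P(dropped) = 0.0288 + 0.0144 + 0.0912 + 0.00774 + 0.031525 + 0.0304 = 0.204065 → 0.204.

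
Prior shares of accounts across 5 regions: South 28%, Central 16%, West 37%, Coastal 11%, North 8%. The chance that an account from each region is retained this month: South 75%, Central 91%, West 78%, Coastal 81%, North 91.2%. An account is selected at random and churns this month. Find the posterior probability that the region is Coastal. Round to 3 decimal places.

0.108

Taking complements, P(churn | each) = South 0.25, Central 0.09, West 0.22, Coastal 0.19, North 0.088.
By Bayes' rule, posterior ∝ prior × likelihood:
  South: 0.28 × 0.25 = 0.07
  Central: 0.16 × 0.09 = 0.0144
  West: 0.37 × 0.22 = 0.0814
  Coastal: 0.11 × 0.19 = 0.0209
  North: 0.08 × 0.088 = 0.00704
Normalizing constant = 0.19374.
P(Coastal | evidence) = 0.0209 / 0.19374 ≈ 0.108.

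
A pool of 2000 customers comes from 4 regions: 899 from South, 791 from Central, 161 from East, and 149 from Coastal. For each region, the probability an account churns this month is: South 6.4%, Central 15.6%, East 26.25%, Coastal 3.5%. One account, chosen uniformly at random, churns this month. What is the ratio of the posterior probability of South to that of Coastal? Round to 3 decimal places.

11.033

Compute prior × likelihood for every hypothesis:
  South: 0.4495 × 0.064 = 0.028768
  Central: 0.3955 × 0.156 = 0.061698
  East: 0.0805 × 0.2625 = 0.02113125
  Coastal: 0.0745 × 0.035 = 0.0026075
Sum = 0.11420475.
The ratio is 0.028768 / 0.0026075 (the normalizer cancels) = 11.033.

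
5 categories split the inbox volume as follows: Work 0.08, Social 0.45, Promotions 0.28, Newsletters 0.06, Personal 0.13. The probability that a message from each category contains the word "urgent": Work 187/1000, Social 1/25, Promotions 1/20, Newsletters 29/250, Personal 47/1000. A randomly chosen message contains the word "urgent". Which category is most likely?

Social

Unnormalized posteriors (prior × likelihood):
  Work: 0.08 × 0.187 = 0.01496
  Social: 0.45 × 0.04 = 0.018
  Promotions: 0.28 × 0.05 = 0.014
  Newsletters: 0.06 × 0.116 = 0.00696
  Personal: 0.13 × 0.047 = 0.00611
Sum = 0.06003.
Largest term belongs to Social, so Social is most probable.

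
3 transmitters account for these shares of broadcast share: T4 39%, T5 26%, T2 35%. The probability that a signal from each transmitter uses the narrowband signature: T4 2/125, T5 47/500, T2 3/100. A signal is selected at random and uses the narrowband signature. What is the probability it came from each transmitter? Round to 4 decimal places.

Compute prior × likelihood for every hypothesis:
  T4: 0.39 × 0.016 = 0.00624
  T5: 0.26 × 0.094 = 0.02444
  T2: 0.35 × 0.03 = 0.0105
Sum = 0.04118.
P(T4 | narrowband) = 0.00624/0.04118 ≈ 0.1515
P(T5 | narrowband) = 0.02444/0.04118 ≈ 0.5935
P(T2 | narrowband) = 0.0105/0.04118 ≈ 0.2550
(Check: 0.1515+0.5935+0.2550 = 1.0000.)

T4 0.1515, T5 0.5935, T2 0.2550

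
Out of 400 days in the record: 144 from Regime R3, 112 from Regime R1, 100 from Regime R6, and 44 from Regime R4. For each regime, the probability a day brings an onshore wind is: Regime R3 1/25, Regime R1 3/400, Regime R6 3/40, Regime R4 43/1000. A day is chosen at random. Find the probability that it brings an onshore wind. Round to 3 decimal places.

By Bayes' rule, posterior ∝ prior × likelihood:
  Regime R3: 0.36 × 0.04 = 0.0144
  Regime R1: 0.28 × 0.0075 = 0.0021
  Regime R6: 0.25 × 0.075 = 0.01875
  Regime R4: 0.11 × 0.043 = 0.00473
P(onshore) = 0.0144 + 0.0021 + 0.01875 + 0.00473 = 0.03998 → 0.040.

0.040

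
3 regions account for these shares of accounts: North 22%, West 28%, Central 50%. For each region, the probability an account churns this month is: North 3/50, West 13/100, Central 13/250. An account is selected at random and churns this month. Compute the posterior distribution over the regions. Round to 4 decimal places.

North 0.1746, West 0.4815, Central 0.3439

Unnormalized posteriors (prior × likelihood):
  North: 0.22 × 0.06 = 0.0132
  West: 0.28 × 0.13 = 0.0364
  Central: 0.5 × 0.052 = 0.026
Sum = 0.0756.
P(North | churn) = 0.0132/0.0756 ≈ 0.1746
P(West | churn) = 0.0364/0.0756 ≈ 0.4815
P(Central | churn) = 0.026/0.0756 ≈ 0.3439
(Check: 0.1746+0.4815+0.3439 = 1.0000.)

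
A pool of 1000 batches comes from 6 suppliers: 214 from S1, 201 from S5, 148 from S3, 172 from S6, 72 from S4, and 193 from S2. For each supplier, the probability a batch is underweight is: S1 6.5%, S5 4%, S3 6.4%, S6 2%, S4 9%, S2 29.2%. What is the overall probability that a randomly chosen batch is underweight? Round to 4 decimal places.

By Bayes' rule, posterior ∝ prior × likelihood:
  S1: 0.214 × 0.065 = 0.01391
  S5: 0.201 × 0.04 = 0.00804
  S3: 0.148 × 0.064 = 0.009472
  S6: 0.172 × 0.02 = 0.00344
  S4: 0.072 × 0.09 = 0.00648
  S2: 0.193 × 0.292 = 0.056356
P(underweight) = 0.01391 + 0.00804 + 0.009472 + 0.00344 + 0.00648 + 0.056356 = 0.097698 → 0.0977.

0.0977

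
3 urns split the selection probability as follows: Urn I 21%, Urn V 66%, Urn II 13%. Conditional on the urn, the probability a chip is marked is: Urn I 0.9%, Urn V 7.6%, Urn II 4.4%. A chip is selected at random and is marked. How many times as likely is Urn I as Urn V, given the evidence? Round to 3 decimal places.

0.038

Compute prior × likelihood for every hypothesis:
  Urn I: 0.21 × 0.009 = 0.00189
  Urn V: 0.66 × 0.076 = 0.05016
  Urn II: 0.13 × 0.044 = 0.00572
Sum = 0.05777.
The ratio is 0.00189 / 0.05016 (the normalizer cancels) = 0.038.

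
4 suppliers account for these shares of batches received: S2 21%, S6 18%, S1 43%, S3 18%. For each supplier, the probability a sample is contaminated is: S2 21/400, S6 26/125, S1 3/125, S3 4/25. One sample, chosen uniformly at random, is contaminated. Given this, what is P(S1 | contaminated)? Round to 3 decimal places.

0.118

Unnormalized posteriors (prior × likelihood):
  S2: 0.21 × 0.0525 = 0.011025
  S6: 0.18 × 0.208 = 0.03744
  S1: 0.43 × 0.024 = 0.01032
  S3: 0.18 × 0.16 = 0.0288
Total = 0.087585.
P(S1 | evidence) = 0.01032 / 0.087585 ≈ 0.118.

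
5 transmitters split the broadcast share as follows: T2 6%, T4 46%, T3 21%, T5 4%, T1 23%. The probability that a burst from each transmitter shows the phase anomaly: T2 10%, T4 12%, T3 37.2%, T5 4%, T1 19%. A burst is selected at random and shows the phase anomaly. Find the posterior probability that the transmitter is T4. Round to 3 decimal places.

0.299

Compute prior × likelihood for every hypothesis:
  T2: 0.06 × 0.1 = 0.006
  T4: 0.46 × 0.12 = 0.0552
  T3: 0.21 × 0.372 = 0.07812
  T5: 0.04 × 0.04 = 0.0016
  T1: 0.23 × 0.19 = 0.0437
Total = 0.18462.
P(T4 | evidence) = 0.0552 / 0.18462 ≈ 0.299.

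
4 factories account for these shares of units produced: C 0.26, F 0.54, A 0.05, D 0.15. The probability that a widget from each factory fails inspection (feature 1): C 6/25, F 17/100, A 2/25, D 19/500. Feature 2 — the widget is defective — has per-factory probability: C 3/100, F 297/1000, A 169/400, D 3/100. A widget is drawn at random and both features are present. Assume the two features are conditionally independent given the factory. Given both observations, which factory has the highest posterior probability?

F

Unnormalized posteriors (prior × likelihood):
  C: 0.26 × 0.24 × 0.03 = 0.001872
  F: 0.54 × 0.17 × 0.297 = 0.0272646
  A: 0.05 × 0.08 × 0.4225 = 0.00169
  D: 0.15 × 0.038 × 0.03 = 0.000171
Normalizing constant = 0.0309976.
Largest term belongs to F, so F is most probable.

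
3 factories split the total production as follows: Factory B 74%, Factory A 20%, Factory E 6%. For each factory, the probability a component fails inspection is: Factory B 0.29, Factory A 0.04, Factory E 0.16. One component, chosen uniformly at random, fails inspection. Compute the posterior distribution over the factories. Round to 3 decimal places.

Prior × likelihood for each hypothesis:
  Factory B: 0.74 × 0.29 = 0.2146
  Factory A: 0.2 × 0.04 = 0.008
  Factory E: 0.06 × 0.16 = 0.0096
Normalizing constant = 0.2322.
P(Factory B | nonconforming) = 0.2146/0.2322 ≈ 0.924
P(Factory A | nonconforming) = 0.008/0.2322 ≈ 0.034
P(Factory E | nonconforming) = 0.0096/0.2322 ≈ 0.041
(Check: 0.924+0.034+0.041 = 0.999.)

Factory B 0.924, Factory A 0.034, Factory E 0.041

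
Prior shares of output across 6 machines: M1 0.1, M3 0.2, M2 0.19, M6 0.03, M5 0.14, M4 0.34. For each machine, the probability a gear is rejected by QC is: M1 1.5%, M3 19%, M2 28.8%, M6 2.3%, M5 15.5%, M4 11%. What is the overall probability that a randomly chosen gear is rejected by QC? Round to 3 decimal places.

0.154

Compute prior × likelihood for every hypothesis:
  M1: 0.1 × 0.015 = 0.0015
  M3: 0.2 × 0.19 = 0.038
  M2: 0.19 × 0.288 = 0.05472
  M6: 0.03 × 0.023 = 0.00069
  M5: 0.14 × 0.155 = 0.0217
  M4: 0.34 × 0.11 = 0.0374
P(rejected) = 0.0015 + 0.038 + 0.05472 + 0.00069 + 0.0217 + 0.0374 = 0.15401 → 0.154.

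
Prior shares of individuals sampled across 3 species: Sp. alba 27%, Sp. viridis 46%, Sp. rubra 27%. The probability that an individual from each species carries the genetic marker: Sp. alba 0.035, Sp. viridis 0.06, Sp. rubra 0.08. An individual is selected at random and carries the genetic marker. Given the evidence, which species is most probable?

Unnormalized posteriors (prior × likelihood):
  Sp. alba: 0.27 × 0.035 = 0.00945
  Sp. viridis: 0.46 × 0.06 = 0.0276
  Sp. rubra: 0.27 × 0.08 = 0.0216
Normalizing constant = 0.05865.
Largest term belongs to Sp. viridis, so Sp. viridis is most probable.

Sp. viridis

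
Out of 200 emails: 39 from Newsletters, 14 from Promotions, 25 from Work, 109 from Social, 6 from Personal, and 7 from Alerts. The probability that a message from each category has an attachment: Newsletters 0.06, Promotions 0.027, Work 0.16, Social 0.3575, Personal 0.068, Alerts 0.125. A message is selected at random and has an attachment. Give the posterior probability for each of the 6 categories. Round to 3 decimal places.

Compute prior × likelihood for every hypothesis:
  Newsletters: 0.195 × 0.06 = 0.0117
  Promotions: 0.07 × 0.027 = 0.00189
  Work: 0.125 × 0.16 = 0.02
  Social: 0.545 × 0.3575 = 0.1948375
  Personal: 0.03 × 0.068 = 0.00204
  Alerts: 0.035 × 0.125 = 0.004375
Normalizing constant = 0.2348425.
P(Newsletters | attachment) = 0.0117/0.2348425 ≈ 0.050
P(Promotions | attachment) = 0.00189/0.2348425 ≈ 0.008
P(Work | attachment) = 0.02/0.2348425 ≈ 0.085
P(Social | attachment) = 0.1948375/0.2348425 ≈ 0.830
P(Personal | attachment) = 0.00204/0.2348425 ≈ 0.009
P(Alerts | attachment) = 0.004375/0.2348425 ≈ 0.019
(Check: 0.050+0.008+0.085+0.830+0.009+0.019 = 1.001.)

Newsletters 0.050, Promotions 0.008, Work 0.085, Social 0.830, Personal 0.009, Alerts 0.019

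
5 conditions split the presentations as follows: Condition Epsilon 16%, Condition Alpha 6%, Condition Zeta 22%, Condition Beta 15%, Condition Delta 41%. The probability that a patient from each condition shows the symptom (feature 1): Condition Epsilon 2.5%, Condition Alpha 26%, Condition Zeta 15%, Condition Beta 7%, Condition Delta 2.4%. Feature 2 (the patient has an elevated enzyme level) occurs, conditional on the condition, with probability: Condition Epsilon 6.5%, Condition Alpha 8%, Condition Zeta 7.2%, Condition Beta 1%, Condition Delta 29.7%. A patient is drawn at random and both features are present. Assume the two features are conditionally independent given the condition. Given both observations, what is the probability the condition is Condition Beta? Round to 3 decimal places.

By Bayes' rule, posterior ∝ prior × likelihood:
  Condition Epsilon: 0.16 × 0.025 × 0.065 = 0.00026
  Condition Alpha: 0.06 × 0.26 × 0.08 = 0.001248
  Condition Zeta: 0.22 × 0.15 × 0.072 = 0.002376
  Condition Beta: 0.15 × 0.07 × 0.01 = 0.000105
  Condition Delta: 0.41 × 0.024 × 0.297 = 0.00292248
Sum = 0.00691148.
P(Condition Beta | evidence) = 0.000105 / 0.00691148 ≈ 0.015.

0.015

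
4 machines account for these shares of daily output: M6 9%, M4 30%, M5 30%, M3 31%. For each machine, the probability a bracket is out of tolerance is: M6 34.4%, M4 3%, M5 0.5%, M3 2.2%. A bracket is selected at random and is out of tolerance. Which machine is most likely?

Unnormalized posteriors (prior × likelihood):
  M6: 0.09 × 0.344 = 0.03096
  M4: 0.3 × 0.03 = 0.009
  M5: 0.3 × 0.005 = 0.0015
  M3: 0.31 × 0.022 = 0.00682
Normalizing constant = 0.04828.
Largest term belongs to M6, so M6 is most probable.

M6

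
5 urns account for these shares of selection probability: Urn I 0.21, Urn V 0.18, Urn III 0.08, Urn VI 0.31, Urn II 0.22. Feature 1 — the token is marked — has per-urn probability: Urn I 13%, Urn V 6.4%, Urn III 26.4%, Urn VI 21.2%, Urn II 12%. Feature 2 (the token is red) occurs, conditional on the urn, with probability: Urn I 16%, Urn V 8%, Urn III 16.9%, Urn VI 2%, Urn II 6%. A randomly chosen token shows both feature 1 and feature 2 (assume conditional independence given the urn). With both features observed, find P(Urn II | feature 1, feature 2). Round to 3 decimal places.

By Bayes' rule, posterior ∝ prior × likelihood:
  Urn I: 0.21 × 0.13 × 0.16 = 0.004368
  Urn V: 0.18 × 0.064 × 0.08 = 0.0009216
  Urn III: 0.08 × 0.264 × 0.169 = 0.00356928
  Urn VI: 0.31 × 0.212 × 0.02 = 0.0013144
  Urn II: 0.22 × 0.12 × 0.06 = 0.001584
Sum = 0.01175728.
P(Urn II | evidence) = 0.001584 / 0.01175728 ≈ 0.135.

0.135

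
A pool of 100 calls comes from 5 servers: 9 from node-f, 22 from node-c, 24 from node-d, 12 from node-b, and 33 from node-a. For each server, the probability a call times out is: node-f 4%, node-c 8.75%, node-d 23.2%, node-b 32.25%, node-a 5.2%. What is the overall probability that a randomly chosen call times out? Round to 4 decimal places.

Unnormalized posteriors (prior × likelihood):
  node-f: 0.09 × 0.04 = 0.0036
  node-c: 0.22 × 0.0875 = 0.01925
  node-d: 0.24 × 0.232 = 0.05568
  node-b: 0.12 × 0.3225 = 0.0387
  node-a: 0.33 × 0.052 = 0.01716
P(timeout) = 0.0036 + 0.01925 + 0.05568 + 0.0387 + 0.01716 = 0.13439 → 0.1344.

0.1344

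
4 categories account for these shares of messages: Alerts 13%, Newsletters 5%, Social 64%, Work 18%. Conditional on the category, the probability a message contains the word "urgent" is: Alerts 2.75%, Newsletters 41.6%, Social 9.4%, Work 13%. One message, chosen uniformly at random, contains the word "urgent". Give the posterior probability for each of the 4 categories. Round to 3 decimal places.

Unnormalized posteriors (prior × likelihood):
  Alerts: 0.13 × 0.0275 = 0.003575
  Newsletters: 0.05 × 0.416 = 0.0208
  Social: 0.64 × 0.094 = 0.06016
  Work: 0.18 × 0.13 = 0.0234
Sum = 0.107935.
P(Alerts | urgent-flag) = 0.003575/0.107935 ≈ 0.033
P(Newsletters | urgent-flag) = 0.0208/0.107935 ≈ 0.193
P(Social | urgent-flag) = 0.06016/0.107935 ≈ 0.557
P(Work | urgent-flag) = 0.0234/0.107935 ≈ 0.217

Alerts 0.033, Newsletters 0.193, Social 0.557, Work 0.217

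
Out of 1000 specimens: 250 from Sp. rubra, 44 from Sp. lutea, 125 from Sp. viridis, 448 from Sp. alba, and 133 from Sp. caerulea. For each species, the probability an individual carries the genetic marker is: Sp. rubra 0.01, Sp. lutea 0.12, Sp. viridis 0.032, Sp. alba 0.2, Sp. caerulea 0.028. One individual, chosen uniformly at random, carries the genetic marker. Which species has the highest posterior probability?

Sp. alba

Compute prior × likelihood for every hypothesis:
  Sp. rubra: 0.25 × 0.01 = 0.0025
  Sp. lutea: 0.044 × 0.12 = 0.00528
  Sp. viridis: 0.125 × 0.032 = 0.004
  Sp. alba: 0.448 × 0.2 = 0.0896
  Sp. caerulea: 0.133 × 0.028 = 0.003724
Normalizing constant = 0.105104.
Largest term belongs to Sp. alba, so Sp. alba is most probable.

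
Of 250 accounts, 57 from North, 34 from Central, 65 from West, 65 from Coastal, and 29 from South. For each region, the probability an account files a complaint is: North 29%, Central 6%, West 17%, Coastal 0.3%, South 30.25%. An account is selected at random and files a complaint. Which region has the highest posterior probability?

North

Unnormalized posteriors (prior × likelihood):
  North: 0.228 × 0.29 = 0.06612
  Central: 0.136 × 0.06 = 0.00816
  West: 0.26 × 0.17 = 0.0442
  Coastal: 0.26 × 0.003 = 0.00078
  South: 0.116 × 0.3025 = 0.03509
Sum = 0.15435.
Largest term belongs to North, so North is most probable.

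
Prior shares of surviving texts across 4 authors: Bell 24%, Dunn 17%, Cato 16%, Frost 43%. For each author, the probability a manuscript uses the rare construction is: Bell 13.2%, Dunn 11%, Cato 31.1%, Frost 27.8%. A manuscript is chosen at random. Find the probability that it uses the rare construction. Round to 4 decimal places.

Unnormalized posteriors (prior × likelihood):
  Bell: 0.24 × 0.132 = 0.03168
  Dunn: 0.17 × 0.11 = 0.0187
  Cato: 0.16 × 0.311 = 0.04976
  Frost: 0.43 × 0.278 = 0.11954
P(rare-form) = 0.03168 + 0.0187 + 0.04976 + 0.11954 = 0.21968 → 0.2197.

0.2197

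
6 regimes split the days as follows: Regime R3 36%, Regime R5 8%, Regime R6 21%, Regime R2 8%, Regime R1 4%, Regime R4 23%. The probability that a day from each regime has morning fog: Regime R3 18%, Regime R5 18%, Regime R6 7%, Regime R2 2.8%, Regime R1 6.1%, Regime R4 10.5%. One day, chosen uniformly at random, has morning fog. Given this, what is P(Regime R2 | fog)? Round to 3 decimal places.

0.018

Compute prior × likelihood for every hypothesis:
  Regime R3: 0.36 × 0.18 = 0.0648
  Regime R5: 0.08 × 0.18 = 0.0144
  Regime R6: 0.21 × 0.07 = 0.0147
  Regime R2: 0.08 × 0.028 = 0.00224
  Regime R1: 0.04 × 0.061 = 0.00244
  Regime R4: 0.23 × 0.105 = 0.02415
Total = 0.12273.
P(Regime R2 | evidence) = 0.00224 / 0.12273 ≈ 0.018.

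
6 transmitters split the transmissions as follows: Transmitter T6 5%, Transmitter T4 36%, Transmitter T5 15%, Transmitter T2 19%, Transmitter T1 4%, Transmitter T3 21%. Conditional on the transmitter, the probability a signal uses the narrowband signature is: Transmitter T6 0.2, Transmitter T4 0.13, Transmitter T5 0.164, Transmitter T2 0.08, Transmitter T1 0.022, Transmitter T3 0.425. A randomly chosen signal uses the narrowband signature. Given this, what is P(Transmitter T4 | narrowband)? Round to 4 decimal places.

By Bayes' rule, posterior ∝ prior × likelihood:
  Transmitter T6: 0.05 × 0.2 = 0.01
  Transmitter T4: 0.36 × 0.13 = 0.0468
  Transmitter T5: 0.15 × 0.164 = 0.0246
  Transmitter T2: 0.19 × 0.08 = 0.0152
  Transmitter T1: 0.04 × 0.022 = 0.00088
  Transmitter T3: 0.21 × 0.425 = 0.08925
Normalizing constant = 0.18673.
P(Transmitter T4 | evidence) = 0.0468 / 0.18673 ≈ 0.2506.

0.2506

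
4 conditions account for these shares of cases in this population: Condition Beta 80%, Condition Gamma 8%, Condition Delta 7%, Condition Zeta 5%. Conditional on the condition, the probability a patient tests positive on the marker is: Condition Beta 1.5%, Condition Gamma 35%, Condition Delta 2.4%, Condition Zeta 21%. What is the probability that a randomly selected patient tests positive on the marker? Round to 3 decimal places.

Unnormalized posteriors (prior × likelihood):
  Condition Beta: 0.8 × 0.015 = 0.012
  Condition Gamma: 0.08 × 0.35 = 0.028
  Condition Delta: 0.07 × 0.024 = 0.00168
  Condition Zeta: 0.05 × 0.21 = 0.0105
P(marker-positive) = 0.012 + 0.028 + 0.00168 + 0.0105 = 0.05218 → 0.052.

0.052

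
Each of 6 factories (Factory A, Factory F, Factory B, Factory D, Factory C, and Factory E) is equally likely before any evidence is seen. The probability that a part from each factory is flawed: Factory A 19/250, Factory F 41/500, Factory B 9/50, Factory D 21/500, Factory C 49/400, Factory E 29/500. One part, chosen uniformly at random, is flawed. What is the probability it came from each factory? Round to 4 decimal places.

With a uniform prior (1/6 each), posterior ∝ likelihood:
  Factory A: 0.076
  Factory F: 0.082
  Factory B: 0.18
  Factory D: 0.042
  Factory C: 0.1225
  Factory E: 0.058
Normalizing constant = 0.5605.
P(Factory A | flawed) = 0.076/0.5605 ≈ 0.1356
P(Factory F | flawed) = 0.082/0.5605 ≈ 0.1463
P(Factory B | flawed) = 0.18/0.5605 ≈ 0.3211
P(Factory D | flawed) = 0.042/0.5605 ≈ 0.0749
P(Factory C | flawed) = 0.1225/0.5605 ≈ 0.2186
P(Factory E | flawed) = 0.058/0.5605 ≈ 0.1035

Factory A 0.1356, Factory F 0.1463, Factory B 0.3211, Factory D 0.0749, Factory C 0.2186, Factory E 0.1035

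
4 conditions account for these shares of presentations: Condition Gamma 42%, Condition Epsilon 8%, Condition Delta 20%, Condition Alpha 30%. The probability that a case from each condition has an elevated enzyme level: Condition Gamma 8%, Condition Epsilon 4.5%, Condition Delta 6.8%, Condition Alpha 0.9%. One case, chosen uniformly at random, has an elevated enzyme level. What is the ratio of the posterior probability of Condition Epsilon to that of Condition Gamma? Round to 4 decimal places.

0.1071

By Bayes' rule, posterior ∝ prior × likelihood:
  Condition Gamma: 0.42 × 0.08 = 0.0336
  Condition Epsilon: 0.08 × 0.045 = 0.0036
  Condition Delta: 0.2 × 0.068 = 0.0136
  Condition Alpha: 0.3 × 0.009 = 0.0027
Normalizing constant = 0.0535.
The ratio is 0.0036 / 0.0336 (the normalizer cancels) = 0.1071.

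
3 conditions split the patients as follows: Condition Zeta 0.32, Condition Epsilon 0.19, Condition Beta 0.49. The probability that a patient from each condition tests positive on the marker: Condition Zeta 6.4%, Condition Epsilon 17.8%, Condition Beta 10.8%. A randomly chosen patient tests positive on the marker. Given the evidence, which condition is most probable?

Condition Beta

Unnormalized posteriors (prior × likelihood):
  Condition Zeta: 0.32 × 0.064 = 0.02048
  Condition Epsilon: 0.19 × 0.178 = 0.03382
  Condition Beta: 0.49 × 0.108 = 0.05292
Normalizing constant = 0.10722.
Largest term belongs to Condition Beta, so Condition Beta is most probable.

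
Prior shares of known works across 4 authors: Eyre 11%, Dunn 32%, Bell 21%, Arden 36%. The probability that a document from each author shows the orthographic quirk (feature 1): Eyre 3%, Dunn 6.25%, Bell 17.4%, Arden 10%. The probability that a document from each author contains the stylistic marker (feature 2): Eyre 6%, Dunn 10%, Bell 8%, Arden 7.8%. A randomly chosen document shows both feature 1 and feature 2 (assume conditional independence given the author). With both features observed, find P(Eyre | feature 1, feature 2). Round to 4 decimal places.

0.0250

Unnormalized posteriors (prior × likelihood):
  Eyre: 0.11 × 0.03 × 0.06 = 0.000198
  Dunn: 0.32 × 0.0625 × 0.1 = 0.002
  Bell: 0.21 × 0.174 × 0.08 = 0.0029232
  Arden: 0.36 × 0.1 × 0.078 = 0.002808
Sum = 0.0079292.
P(Eyre | evidence) = 0.000198 / 0.0079292 ≈ 0.0250.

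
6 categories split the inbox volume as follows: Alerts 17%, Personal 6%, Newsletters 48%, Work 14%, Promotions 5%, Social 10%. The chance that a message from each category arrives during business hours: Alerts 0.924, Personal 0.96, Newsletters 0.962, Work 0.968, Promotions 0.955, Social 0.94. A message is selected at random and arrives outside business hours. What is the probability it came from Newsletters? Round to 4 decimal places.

0.3940

Taking complements, P(off-hours | each) = Alerts 0.076, Personal 0.04, Newsletters 0.038, Work 0.032, Promotions 0.045, Social 0.06.
Compute prior × likelihood for every hypothesis:
  Alerts: 0.17 × 0.076 = 0.01292
  Personal: 0.06 × 0.04 = 0.0024
  Newsletters: 0.48 × 0.038 = 0.01824
  Work: 0.14 × 0.032 = 0.00448
  Promotions: 0.05 × 0.045 = 0.00225
  Social: 0.1 × 0.06 = 0.006
Sum = 0.04629.
P(Newsletters | evidence) = 0.01824 / 0.04629 ≈ 0.3940.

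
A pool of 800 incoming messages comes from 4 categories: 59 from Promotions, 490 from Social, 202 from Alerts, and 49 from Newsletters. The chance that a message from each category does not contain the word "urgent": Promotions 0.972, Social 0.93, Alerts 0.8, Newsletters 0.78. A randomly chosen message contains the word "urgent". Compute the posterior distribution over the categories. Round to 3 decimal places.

Promotions 0.019, Social 0.394, Alerts 0.464, Newsletters 0.124

Taking complements, P(urgent-flag | each) = Promotions 0.028, Social 0.07, Alerts 0.2, Newsletters 0.22.
Prior × likelihood for each hypothesis:
  Promotions: 0.07375 × 0.028 = 0.002065
  Social: 0.6125 × 0.07 = 0.042875
  Alerts: 0.2525 × 0.2 = 0.0505
  Newsletters: 0.06125 × 0.22 = 0.013475
Total = 0.108915.
P(Promotions | urgent-flag) = 0.002065/0.108915 ≈ 0.019
P(Social | urgent-flag) = 0.042875/0.108915 ≈ 0.394
P(Alerts | urgent-flag) = 0.0505/0.108915 ≈ 0.464
P(Newsletters | urgent-flag) = 0.013475/0.108915 ≈ 0.124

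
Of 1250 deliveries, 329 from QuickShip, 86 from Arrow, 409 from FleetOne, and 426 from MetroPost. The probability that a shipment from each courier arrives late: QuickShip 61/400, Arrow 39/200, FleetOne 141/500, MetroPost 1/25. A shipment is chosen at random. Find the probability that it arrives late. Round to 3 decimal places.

Prior × likelihood for each hypothesis:
  QuickShip: 0.2632 × 0.1525 = 0.040138
  Arrow: 0.0688 × 0.195 = 0.013416
  FleetOne: 0.3272 × 0.282 = 0.0922704
  MetroPost: 0.3408 × 0.04 = 0.013632
P(late) = 0.040138 + 0.013416 + 0.0922704 + 0.013632 = 0.1594564 → 0.159.

0.159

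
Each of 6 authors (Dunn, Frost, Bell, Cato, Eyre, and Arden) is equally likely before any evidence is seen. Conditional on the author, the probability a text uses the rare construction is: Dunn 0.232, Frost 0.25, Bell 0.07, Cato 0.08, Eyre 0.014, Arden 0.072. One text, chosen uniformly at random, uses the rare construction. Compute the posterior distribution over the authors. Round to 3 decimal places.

Dunn 0.323, Frost 0.348, Bell 0.097, Cato 0.111, Eyre 0.019, Arden 0.100

Since the prior is uniform, the posterior is proportional to the likelihood:
  Dunn: 0.232
  Frost: 0.25
  Bell: 0.07
  Cato: 0.08
  Eyre: 0.014
  Arden: 0.072
Total = 0.718.
P(Dunn | rare-form) = 0.232/0.718 ≈ 0.323
P(Frost | rare-form) = 0.25/0.718 ≈ 0.348
P(Bell | rare-form) = 0.07/0.718 ≈ 0.097
P(Cato | rare-form) = 0.08/0.718 ≈ 0.111
P(Eyre | rare-form) = 0.014/0.718 ≈ 0.019
P(Arden | rare-form) = 0.072/0.718 ≈ 0.100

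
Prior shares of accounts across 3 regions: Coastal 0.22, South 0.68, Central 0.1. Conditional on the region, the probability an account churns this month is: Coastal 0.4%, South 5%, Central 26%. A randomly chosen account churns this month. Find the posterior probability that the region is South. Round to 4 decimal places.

0.5585

Compute prior × likelihood for every hypothesis:
  Coastal: 0.22 × 0.004 = 0.00088
  South: 0.68 × 0.05 = 0.034
  Central: 0.1 × 0.26 = 0.026
Sum = 0.06088.
P(South | evidence) = 0.034 / 0.06088 ≈ 0.5585.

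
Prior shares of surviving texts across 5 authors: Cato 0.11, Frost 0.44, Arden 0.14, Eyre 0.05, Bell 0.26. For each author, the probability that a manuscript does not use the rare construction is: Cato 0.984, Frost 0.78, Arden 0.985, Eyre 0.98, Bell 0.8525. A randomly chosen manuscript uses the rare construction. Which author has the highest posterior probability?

Taking complements, P(rare-form | each) = Cato 0.016, Frost 0.22, Arden 0.015, Eyre 0.02, Bell 0.1475.
By Bayes' rule, posterior ∝ prior × likelihood:
  Cato: 0.11 × 0.016 = 0.00176
  Frost: 0.44 × 0.22 = 0.0968
  Arden: 0.14 × 0.015 = 0.0021
  Eyre: 0.05 × 0.02 = 0.001
  Bell: 0.26 × 0.1475 = 0.03835
Total = 0.14001.
Largest term belongs to Frost, so Frost is most probable.

Frost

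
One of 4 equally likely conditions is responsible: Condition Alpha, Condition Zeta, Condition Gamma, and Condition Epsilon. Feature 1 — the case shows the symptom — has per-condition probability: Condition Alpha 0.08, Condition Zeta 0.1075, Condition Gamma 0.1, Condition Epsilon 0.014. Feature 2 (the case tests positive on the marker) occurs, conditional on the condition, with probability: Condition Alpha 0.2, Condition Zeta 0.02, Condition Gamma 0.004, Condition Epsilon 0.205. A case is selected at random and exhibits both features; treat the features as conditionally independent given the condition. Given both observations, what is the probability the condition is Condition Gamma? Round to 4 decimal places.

With a uniform prior (1/4 each), posterior ∝ likelihood:
  Condition Alpha: 0.08 × 0.2 = 0.016
  Condition Zeta: 0.1075 × 0.02 = 0.00215
  Condition Gamma: 0.1 × 0.004 = 0.0004
  Condition Epsilon: 0.014 × 0.205 = 0.00287
Sum = 0.02142.
P(Condition Gamma | evidence) = 0.0004 / 0.02142 ≈ 0.0187.

0.0187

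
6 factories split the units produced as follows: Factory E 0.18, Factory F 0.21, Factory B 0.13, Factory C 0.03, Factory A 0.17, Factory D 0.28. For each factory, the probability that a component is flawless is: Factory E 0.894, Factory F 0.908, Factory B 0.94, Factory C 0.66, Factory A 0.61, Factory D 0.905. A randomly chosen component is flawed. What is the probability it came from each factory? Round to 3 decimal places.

Factory E 0.128, Factory F 0.129, Factory B 0.052, Factory C 0.068, Factory A 0.444, Factory D 0.178

Taking complements, P(flawed | each) = Factory E 0.106, Factory F 0.092, Factory B 0.06, Factory C 0.34, Factory A 0.39, Factory D 0.095.
Prior × likelihood for each hypothesis:
  Factory E: 0.18 × 0.106 = 0.01908
  Factory F: 0.21 × 0.092 = 0.01932
  Factory B: 0.13 × 0.06 = 0.0078
  Factory C: 0.03 × 0.34 = 0.0102
  Factory A: 0.17 × 0.39 = 0.0663
  Factory D: 0.28 × 0.095 = 0.0266
Sum = 0.1493.
P(Factory E | flawed) = 0.01908/0.1493 ≈ 0.128
P(Factory F | flawed) = 0.01932/0.1493 ≈ 0.129
P(Factory B | flawed) = 0.0078/0.1493 ≈ 0.052
P(Factory C | flawed) = 0.0102/0.1493 ≈ 0.068
P(Factory A | flawed) = 0.0663/0.1493 ≈ 0.444
P(Factory D | flawed) = 0.0266/0.1493 ≈ 0.178
(Check: 0.128+0.129+0.052+0.068+0.444+0.178 = 0.999.)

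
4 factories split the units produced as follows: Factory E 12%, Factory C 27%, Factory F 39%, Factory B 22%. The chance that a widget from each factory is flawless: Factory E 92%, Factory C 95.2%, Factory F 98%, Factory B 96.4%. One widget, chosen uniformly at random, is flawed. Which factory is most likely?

Factory C

Taking complements, P(flawed | each) = Factory E 0.08, Factory C 0.048, Factory F 0.02, Factory B 0.036.
By Bayes' rule, posterior ∝ prior × likelihood:
  Factory E: 0.12 × 0.08 = 0.0096
  Factory C: 0.27 × 0.048 = 0.01296
  Factory F: 0.39 × 0.02 = 0.0078
  Factory B: 0.22 × 0.036 = 0.00792
Sum = 0.03828.
Largest term belongs to Factory C, so Factory C is most probable.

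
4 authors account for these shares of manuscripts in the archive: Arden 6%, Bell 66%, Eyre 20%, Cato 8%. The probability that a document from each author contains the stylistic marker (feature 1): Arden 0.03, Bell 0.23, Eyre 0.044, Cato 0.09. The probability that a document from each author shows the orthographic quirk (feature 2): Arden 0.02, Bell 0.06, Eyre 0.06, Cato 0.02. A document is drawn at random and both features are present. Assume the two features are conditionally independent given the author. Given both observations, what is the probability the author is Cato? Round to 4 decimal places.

0.0147

Prior × likelihood for each hypothesis:
  Arden: 0.06 × 0.03 × 0.02 = 0.000036
  Bell: 0.66 × 0.23 × 0.06 = 0.009108
  Eyre: 0.2 × 0.044 × 0.06 = 0.000528
  Cato: 0.08 × 0.09 × 0.02 = 0.000144
Total = 0.009816.
P(Cato | evidence) = 0.000144 / 0.009816 ≈ 0.0147.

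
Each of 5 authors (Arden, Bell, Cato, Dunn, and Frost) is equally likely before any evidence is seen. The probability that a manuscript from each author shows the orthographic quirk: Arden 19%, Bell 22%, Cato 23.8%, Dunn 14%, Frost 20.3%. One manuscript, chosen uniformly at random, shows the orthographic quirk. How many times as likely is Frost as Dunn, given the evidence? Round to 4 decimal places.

With a uniform prior (1/5 each), posterior ∝ likelihood:
  Arden: 0.19
  Bell: 0.22
  Cato: 0.238
  Dunn: 0.14
  Frost: 0.203
Normalizing constant = 0.991.
The ratio is 0.203 / 0.14 (the normalizer cancels) = 1.4500.

1.4500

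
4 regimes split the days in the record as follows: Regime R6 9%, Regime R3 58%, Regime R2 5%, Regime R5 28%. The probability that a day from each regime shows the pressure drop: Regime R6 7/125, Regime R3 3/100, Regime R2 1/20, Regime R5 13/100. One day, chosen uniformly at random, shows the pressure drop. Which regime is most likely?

Unnormalized posteriors (prior × likelihood):
  Regime R6: 0.09 × 0.056 = 0.00504
  Regime R3: 0.58 × 0.03 = 0.0174
  Regime R2: 0.05 × 0.05 = 0.0025
  Regime R5: 0.28 × 0.13 = 0.0364
Total = 0.06134.
Largest term belongs to Regime R5, so Regime R5 is most probable.

Regime R5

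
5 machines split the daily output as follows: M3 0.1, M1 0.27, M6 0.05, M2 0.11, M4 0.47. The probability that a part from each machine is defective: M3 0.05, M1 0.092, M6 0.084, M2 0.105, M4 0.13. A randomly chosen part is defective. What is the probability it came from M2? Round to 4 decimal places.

0.1083

Prior × likelihood for each hypothesis:
  M3: 0.1 × 0.05 = 0.005
  M1: 0.27 × 0.092 = 0.02484
  M6: 0.05 × 0.084 = 0.0042
  M2: 0.11 × 0.105 = 0.01155
  M4: 0.47 × 0.13 = 0.0611
Sum = 0.10669.
P(M2 | evidence) = 0.01155 / 0.10669 ≈ 0.1083.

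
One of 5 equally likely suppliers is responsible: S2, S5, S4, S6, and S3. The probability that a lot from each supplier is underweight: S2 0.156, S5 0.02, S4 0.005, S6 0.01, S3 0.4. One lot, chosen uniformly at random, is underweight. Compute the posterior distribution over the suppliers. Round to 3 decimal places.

S2 0.264, S5 0.034, S4 0.008, S6 0.017, S3 0.677

With a uniform prior (1/5 each), posterior ∝ likelihood:
  S2: 0.156
  S5: 0.02
  S4: 0.005
  S6: 0.01
  S3: 0.4
Normalizing constant = 0.591.
P(S2 | underweight) = 0.156/0.591 ≈ 0.264
P(S5 | underweight) = 0.02/0.591 ≈ 0.034
P(S4 | underweight) = 0.005/0.591 ≈ 0.008
P(S6 | underweight) = 0.01/0.591 ≈ 0.017
P(S3 | underweight) = 0.4/0.591 ≈ 0.677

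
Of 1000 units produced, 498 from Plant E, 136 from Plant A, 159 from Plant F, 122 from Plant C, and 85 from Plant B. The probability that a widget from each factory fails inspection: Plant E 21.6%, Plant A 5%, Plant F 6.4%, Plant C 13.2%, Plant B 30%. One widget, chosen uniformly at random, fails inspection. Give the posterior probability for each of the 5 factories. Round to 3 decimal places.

Prior × likelihood for each hypothesis:
  Plant E: 0.498 × 0.216 = 0.107568
  Plant A: 0.136 × 0.05 = 0.0068
  Plant F: 0.159 × 0.064 = 0.010176
  Plant C: 0.122 × 0.132 = 0.016104
  Plant B: 0.085 × 0.3 = 0.0255
Total = 0.166148.
P(Plant E | nonconforming) = 0.107568/0.166148 ≈ 0.647
P(Plant A | nonconforming) = 0.0068/0.166148 ≈ 0.041
P(Plant F | nonconforming) = 0.010176/0.166148 ≈ 0.061
P(Plant C | nonconforming) = 0.016104/0.166148 ≈ 0.097
P(Plant B | nonconforming) = 0.0255/0.166148 ≈ 0.153

Plant E 0.647, Plant A 0.041, Plant F 0.061, Plant C 0.097, Plant B 0.153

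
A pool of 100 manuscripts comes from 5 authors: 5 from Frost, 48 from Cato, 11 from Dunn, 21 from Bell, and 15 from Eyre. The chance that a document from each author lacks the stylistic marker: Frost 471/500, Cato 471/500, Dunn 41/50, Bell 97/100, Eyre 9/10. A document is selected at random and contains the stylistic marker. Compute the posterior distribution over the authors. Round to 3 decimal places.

Taking complements, P(marker | each) = Frost 0.058, Cato 0.058, Dunn 0.18, Bell 0.03, Eyre 0.1.
Compute prior × likelihood for every hypothesis:
  Frost: 0.05 × 0.058 = 0.0029
  Cato: 0.48 × 0.058 = 0.02784
  Dunn: 0.11 × 0.18 = 0.0198
  Bell: 0.21 × 0.03 = 0.0063
  Eyre: 0.15 × 0.1 = 0.015
Normalizing constant = 0.07184.
P(Frost | marker) = 0.0029/0.07184 ≈ 0.040
P(Cato | marker) = 0.02784/0.07184 ≈ 0.388
P(Dunn | marker) = 0.0198/0.07184 ≈ 0.276
P(Bell | marker) = 0.0063/0.07184 ≈ 0.088
P(Eyre | marker) = 0.015/0.07184 ≈ 0.209

Frost 0.040, Cato 0.388, Dunn 0.276, Bell 0.088, Eyre 0.209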